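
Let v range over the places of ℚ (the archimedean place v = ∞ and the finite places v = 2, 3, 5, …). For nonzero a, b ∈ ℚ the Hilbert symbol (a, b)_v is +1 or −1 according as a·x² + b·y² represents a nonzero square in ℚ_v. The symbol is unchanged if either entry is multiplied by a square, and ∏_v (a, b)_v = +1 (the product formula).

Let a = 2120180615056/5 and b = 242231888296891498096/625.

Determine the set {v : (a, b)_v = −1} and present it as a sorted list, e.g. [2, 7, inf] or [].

(a, b) ≡ (5, 676039) mod (ℚ^×)²; places V = {2, 5, 7, 13, 17, 19, 23, ∞}.
(a,b)_7: α=4, u≡3; β=5, v≡6 (mod 7); (3|7)=-1, (6|7)=-1; sign (−1)^0·-1^5·-1^4 = -1.
(a,b)_∞: sgn(5)=+, sgn(676039)=+, so +1.
(a,b)_2: α=4, β=4; u≡5, v≡7 (mod 8); ε(u)ε(v)=0·1, αω(v)=4·0, βω(u)=4·1; sum ≡ 0  ⇒  +1.
(a,b)_19: α=2, u≡1; β=3, v≡8 (mod 19); (1|19)=+1, (8|19)=-1; sign (−1)^0·+1^3·-1^2 = +1.
(a,b)_23: α=2, u≡15; β=3, v≡11 (mod 23); (15|23)=-1, (11|23)=-1; sign (−1)^0·-1^3·-1^2 = -1.
(a,b)_17: α=2, u≡14; β=3, v≡2 (mod 17); (14|17)=-1, (2|17)=+1; sign (−1)^0·-1^3·+1^2 = -1.
(a,b)_13: α=0, u≡2; β=3, v≡4 (mod 13); (2|13)=-1, (4|13)=+1; sign (−1)^0·-1^3·+1^0 = -1.
(a,b)_5: α=-1, u≡1; β=-4, v≡1 (mod 5); (1|5)=+1, (1|5)=+1; sign (−1)^0·+1^-4·+1^-1 = +1.
Ram(5, 676039) = {7, 13, 17, 23}; no ℚ_7-point on the conic.

[7, 13, 17, 23]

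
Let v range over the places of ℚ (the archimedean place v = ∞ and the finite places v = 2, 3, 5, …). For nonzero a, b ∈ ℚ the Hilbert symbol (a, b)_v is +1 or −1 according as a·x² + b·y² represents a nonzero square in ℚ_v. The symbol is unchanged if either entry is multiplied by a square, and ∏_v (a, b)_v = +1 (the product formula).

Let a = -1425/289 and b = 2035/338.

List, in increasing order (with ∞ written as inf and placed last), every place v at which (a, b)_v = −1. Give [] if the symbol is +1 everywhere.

(a, b) ≡ (-57, 4070) mod (ℚ^×)²; places V = {2, 3, 5, 11, 13, 17, 19, 37, ∞}.
(a,b)_3: α=1, u≡2; β=0, v≡2 (mod 3); (2|3)=-1, (2|3)=-1; sign (−1)^0·-1^0·-1^1 = -1.
(a,b)_13: α=0, u≡6; β=-2, v≡10 (mod 13); (6|13)=-1, (10|13)=+1; sign (−1)^0·-1^-2·+1^0 = +1.
(a,b)_19: α=1, u≡5; β=0, v≡9 (mod 19); (5|19)=+1, (9|19)=+1; sign (−1)^0·+1^0·+1^1 = +1.
(a,b)_∞: sgn(-57)=−, sgn(4070)=+, so +1.
(a,b)_17: α=-2, u≡3; β=0, v≡11 (mod 17); (3|17)=-1, (11|17)=-1; sign (−1)^0·-1^0·-1^-2 = +1.
(a,b)_2: α=0, β=-1; u≡7, v≡3 (mod 8); ε(u)ε(v)=1·1, αω(v)=0·1, βω(u)=-1·0; sum ≡ 1  ⇒  -1.
(a,b)_37: α=0, u≡8; β=1, v≡11 (mod 37); (8|37)=-1, (11|37)=+1; sign (−1)^0·-1^1·+1^0 = -1.
(a,b)_11: α=0, u≡9; β=1, v≡8 (mod 11); (9|11)=+1, (8|11)=-1; sign (−1)^0·+1^1·-1^0 = +1.
(a,b)_5: α=2, u≡2; β=1, v≡4 (mod 5); (2|5)=-1, (4|5)=+1; sign (−1)^0·-1^1·+1^2 = -1.
|Ram(-57, 4070)| = 4, even; anisotropic at {2, 3, 5, 37}.

[2, 3, 5, 37]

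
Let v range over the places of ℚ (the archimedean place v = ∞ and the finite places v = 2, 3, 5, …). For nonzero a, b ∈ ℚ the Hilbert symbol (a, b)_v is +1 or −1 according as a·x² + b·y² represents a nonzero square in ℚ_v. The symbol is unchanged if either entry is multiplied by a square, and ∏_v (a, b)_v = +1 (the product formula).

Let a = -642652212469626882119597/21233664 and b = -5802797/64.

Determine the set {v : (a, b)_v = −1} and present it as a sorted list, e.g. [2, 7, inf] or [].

(a, b) ≡ (-933317, -47957) mod (ℚ^×)²; places V = {2, 3, 7, 11, 13, 17, 23, 31, ∞}.
(a,b)_7: α=3, u≡5; β=1, v≡4 (mod 7); (5|7)=-1, (4|7)=+1; sign (−1)^1·-1^1·+1^3 = +1.
(a,b)_11: α=7, u≡10; β=2, v≡4 (mod 11); (10|11)=-1, (4|11)=+1; sign (−1)^0·-1^2·+1^7 = +1.
(a,b)_13: α=4, u≡2; β=1, v≡1 (mod 13); (2|13)=-1, (1|13)=+1; sign (−1)^0·-1^1·+1^4 = -1.
(a,b)_2: α=-18, β=-6; u≡3, v≡3 (mod 8); ε(u)ε(v)=1·1, αω(v)=-18·1, βω(u)=-6·1; sum ≡ 1  ⇒  -1.
(a,b)_23: α=1, u≡3; β=0, v≡7 (mod 23); (3|23)=+1, (7|23)=-1; sign (−1)^0·+1^0·-1^1 = -1.
(a,b)_3: α=-4, u≡1; β=0, v≡1 (mod 3); (1|3)=+1, (1|3)=+1; sign (−1)^0·+1^0·+1^-4 = +1.
(a,b)_∞: sgn(-933317)=−, sgn(-47957)=−, so -1.
(a,b)_17: α=3, u≡13; β=1, v≡8 (mod 17); (13|17)=+1, (8|17)=+1; sign (−1)^0·+1^1·+1^3 = +1.
(a,b)_31: α=3, u≡16; β=1, v≡11 (mod 31); (16|31)=+1, (11|31)=-1; sign (−1)^1·+1^1·-1^3 = +1.
|Ram(-933317, -47957)| = 4, even; anisotropic at {2, 13, 23, ∞}.

[2, 13, 23, inf]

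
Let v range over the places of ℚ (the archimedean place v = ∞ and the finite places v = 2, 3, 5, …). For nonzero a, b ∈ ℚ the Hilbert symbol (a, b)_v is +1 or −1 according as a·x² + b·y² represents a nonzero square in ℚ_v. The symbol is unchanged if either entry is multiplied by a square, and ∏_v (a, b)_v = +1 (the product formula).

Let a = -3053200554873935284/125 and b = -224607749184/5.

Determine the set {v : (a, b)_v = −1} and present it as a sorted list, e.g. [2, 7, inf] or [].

(a, b) ≡ (-14105, -5) mod (ℚ^×)²; places V = {2, 3, 5, 7, 13, 17, 31, ∞}.
(a,b)_5: α=-3, u≡1; β=-1, v≡1 (mod 5); (1|5)=+1, (1|5)=+1; sign (−1)^0·+1^-1·+1^-3 = +1.
(a,b)_2: α=2, β=6; u≡7, v≡3 (mod 8); ε(u)ε(v)=1·1, αω(v)=2·1, βω(u)=6·0; sum ≡ 1  ⇒  -1.
(a,b)_13: α=3, u≡8; β=2, v≡2 (mod 13); (8|13)=-1, (2|13)=-1; sign (−1)^0·-1^2·-1^3 = -1.
(a,b)_7: α=9, u≡1; β=4, v≡2 (mod 7); (1|7)=+1, (2|7)=+1; sign (−1)^0·+1^4·+1^9 = +1.
(a,b)_∞: sgn(-14105)=−, sgn(-5)=−, so -1.
(a,b)_31: α=3, u≡9; β=2, v≡26 (mod 31); (9|31)=+1, (26|31)=-1; sign (−1)^0·+1^2·-1^3 = -1.
(a,b)_3: α=0, u≡1; β=2, v≡1 (mod 3); (1|3)=+1, (1|3)=+1; sign (−1)^0·+1^2·+1^0 = +1.
(a,b)_17: α=2, u≡6; β=0, v≡6 (mod 17); (6|17)=-1, (6|17)=-1; sign (−1)^0·-1^0·-1^2 = +1.
Ram(-14105, -5) = {2, 13, 31, ∞}; no ℚ_2-point on the conic.

[2, 13, 31, inf]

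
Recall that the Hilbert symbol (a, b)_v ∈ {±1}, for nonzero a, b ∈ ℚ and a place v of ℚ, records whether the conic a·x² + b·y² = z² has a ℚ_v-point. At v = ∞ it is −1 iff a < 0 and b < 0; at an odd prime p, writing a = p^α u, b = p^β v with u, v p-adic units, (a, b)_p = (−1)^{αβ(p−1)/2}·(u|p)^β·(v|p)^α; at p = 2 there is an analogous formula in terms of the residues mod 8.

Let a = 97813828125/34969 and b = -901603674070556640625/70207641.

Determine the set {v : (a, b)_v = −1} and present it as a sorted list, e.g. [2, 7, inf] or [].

[5, 13]

Mod squares: a ≡ 77285, b ≡ -15457. Check v ∈ {∞, 2, 3, 5, 7, 11, 13, 17, 19, 29, 41}.
v=7: a=7^0·(≡5), b=7^-4·(≡3) mod 7; (5|7)=-1, (3|7)=-1; (−1)^{0·-4·3}·(-1)^-4·(-1)^0 = +1.
v=2: v_2(a)=0, v_2(b)=0; units ≡ 5, 7 (mod 8); ε·ε+αω+βω = 0·1+0·0+0·1 ≡ 0  ⇒  (a,b)_2 = +1.
v=5: a=5^7·(≡3), b=5^12·(≡2) mod 5; (3|5)=-1, (2|5)=-1; (−1)^{7·12·2}·(-1)^12·(-1)^7 = -1.
v=11: a=11^-2·(≡8), b=11^0·(≡1) mod 11; (8|11)=-1, (1|11)=+1; (−1)^{-2·0·5}·(-1)^0·(+1)^-2 = +1.
v=41: a=41^1·(≡40), b=41^3·(≡25) mod 41; (40|41)=+1, (25|41)=+1; (−1)^{1·3·20}·(+1)^3·(+1)^1 = +1.
v=19: a=19^0·(≡15), b=19^-2·(≡6) mod 19; (15|19)=-1, (6|19)=+1; (−1)^{0·-2·9}·(-1)^-2·(+1)^0 = +1.
v=3: a=3^4·(≡2), b=3^-4·(≡2) mod 3; (2|3)=-1, (2|3)=-1; (−1)^{4·-4·1}·(-1)^-4·(-1)^4 = +1.
v=17: a=17^-2·(≡5), b=17^0·(≡4) mod 17; (5|17)=-1, (4|17)=+1; (−1)^{-2·0·8}·(-1)^0·(+1)^-2 = +1.
v=∞: 77285 > 0 and -15457 < 0  ⇒  (a,b)_∞ = +1.
v=29: a=29^1·(≡10), b=29^3·(≡27) mod 29; (10|29)=-1, (27|29)=-1; (−1)^{1·3·14}·(-1)^3·(-1)^1 = +1.
v=13: a=13^1·(≡12), b=13^3·(≡7) mod 13; (12|13)=+1, (7|13)=-1; (−1)^{1·3·6}·(+1)^3·(-1)^1 = -1.
(77285, -15457 / ℚ) ramifies at {5, 13}: a division algebra.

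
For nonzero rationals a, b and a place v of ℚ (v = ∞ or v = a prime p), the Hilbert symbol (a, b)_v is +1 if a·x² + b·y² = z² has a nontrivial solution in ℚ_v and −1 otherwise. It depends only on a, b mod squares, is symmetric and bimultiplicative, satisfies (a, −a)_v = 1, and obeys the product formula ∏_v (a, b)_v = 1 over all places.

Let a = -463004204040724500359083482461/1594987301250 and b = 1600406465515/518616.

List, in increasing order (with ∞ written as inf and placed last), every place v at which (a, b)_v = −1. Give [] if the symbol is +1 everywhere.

(a, b) ≡ (-442, 4290) mod (ℚ^×)²; places V = {2, 3, 5, 7, 11, 13, 17, 23, ∞}.
(a,b)_11: α=12, u≡5; β=5, v≡3 (mod 11); (5|11)=+1, (3|11)=+1; sign (−1)^0·+1^5·+1^12 = +1.
(a,b)_13: α=5, u≡7; β=1, v≡5 (mod 13); (7|13)=-1, (5|13)=-1; sign (−1)^0·-1^1·-1^5 = +1.
(a,b)_∞: sgn(-442)=−, sgn(4290)=+, so +1.
(a,b)_2: α=-1, β=-3; u≡3, v≡1 (mod 8); ε(u)ε(v)=1·0, αω(v)=-1·0, βω(u)=-3·1; sum ≡ 1  ⇒  -1.
(a,b)_3: α=-12, u≡2; β=-3, v≡2 (mod 3); (2|3)=-1, (2|3)=-1; sign (−1)^0·-1^-3·-1^-12 = -1.
(a,b)_17: α=5, u≡9; β=2, v≡3 (mod 17); (9|17)=+1, (3|17)=-1; sign (−1)^0·+1^2·-1^5 = -1.
(a,b)_23: α=4, u≡3; β=2, v≡9 (mod 23); (3|23)=+1, (9|23)=+1; sign (−1)^0·+1^2·+1^4 = +1.
(a,b)_5: α=-4, u≡2; β=1, v≡3 (mod 5); (2|5)=-1, (3|5)=-1; sign (−1)^0·-1^1·-1^-4 = -1.
(a,b)_7: α=-4, u≡6; β=-4, v≡3 (mod 7); (6|7)=-1, (3|7)=-1; sign (−1)^0·-1^-4·-1^-4 = +1.
|Ram(-442, 4290)| = 4, even; anisotropic at {2, 3, 5, 17}.

[2, 3, 5, 17]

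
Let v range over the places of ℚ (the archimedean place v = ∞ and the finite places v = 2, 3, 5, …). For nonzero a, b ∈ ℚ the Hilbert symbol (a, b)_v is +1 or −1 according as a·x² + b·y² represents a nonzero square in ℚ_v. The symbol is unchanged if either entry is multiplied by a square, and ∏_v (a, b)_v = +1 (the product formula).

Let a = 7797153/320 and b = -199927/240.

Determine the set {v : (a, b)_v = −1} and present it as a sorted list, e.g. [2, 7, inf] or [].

(a, b) ≡ (1365, -105) mod (ℚ^×)²; places V = {2, 3, 5, 7, 13, ∞}.
(a,b)_7: α=1, u≡5; β=1, v≡3 (mod 7); (5|7)=-1, (3|7)=-1; sign (−1)^1·-1^1·-1^1 = -1.
(a,b)_3: α=1, u≡2; β=-1, v≡1 (mod 3); (2|3)=-1, (1|3)=+1; sign (−1)^1·-1^-1·+1^1 = +1.
(a,b)_13: α=5, u≡1; β=4, v≡1 (mod 13); (1|13)=+1, (1|13)=+1; sign (−1)^0·+1^4·+1^5 = +1.
(a,b)_∞: sgn(1365)=+, sgn(-105)=−, so +1.
(a,b)_5: α=-1, u≡2; β=-1, v≡1 (mod 5); (2|5)=-1, (1|5)=+1; sign (−1)^0·-1^-1·+1^-1 = -1.
(a,b)_2: α=-6, β=-4; u≡5, v≡7 (mod 8); ε(u)ε(v)=0·1, αω(v)=-6·0, βω(u)=-4·1; sum ≡ 0  ⇒  +1.
(1365, -105 / ℚ) ramifies at {5, 7}: a division algebra.

[5, 7]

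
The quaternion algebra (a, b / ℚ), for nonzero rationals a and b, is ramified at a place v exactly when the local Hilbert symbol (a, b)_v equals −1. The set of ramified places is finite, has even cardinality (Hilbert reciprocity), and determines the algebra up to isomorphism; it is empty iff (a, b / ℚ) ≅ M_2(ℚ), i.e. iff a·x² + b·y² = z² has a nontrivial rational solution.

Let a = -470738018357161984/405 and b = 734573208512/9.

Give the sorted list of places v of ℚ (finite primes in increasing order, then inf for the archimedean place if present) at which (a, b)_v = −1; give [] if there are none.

[5, 13, 17, 19]

(a, b) ≡ (-7159295, 143) mod (ℚ^×)²; places V = {2, 3, 5, 11, 13, 17, 19, 31, ∞}.
(a,b)_11: α=1, u≡3; β=1, v≡6 (mod 11); (3|11)=+1, (6|11)=-1; sign (−1)^1·+1^1·-1^1 = +1.
(a,b)_2: α=12, β=6; u≡1, v≡7 (mod 8); ε(u)ε(v)=0·1, αω(v)=12·0, βω(u)=6·0; sum ≡ 0  ⇒  +1.
(a,b)_5: α=-1, u≡1; β=0, v≡3 (mod 5); (1|5)=+1, (3|5)=-1; sign (−1)^0·+1^0·-1^-1 = -1.
(a,b)_13: α=1, u≡12; β=1, v≡11 (mod 13); (12|13)=+1, (11|13)=-1; sign (−1)^0·+1^1·-1^1 = -1.
(a,b)_19: α=1, u≡15; β=0, v≡3 (mod 19); (15|19)=-1, (3|19)=-1; sign (−1)^0·-1^0·-1^1 = -1.
(a,b)_∞: sgn(-7159295)=−, sgn(143)=+, so +1.
(a,b)_31: α=3, u≡14; β=2, v≡2 (mod 31); (14|31)=+1, (2|31)=+1; sign (−1)^0·+1^2·+1^3 = +1.
(a,b)_17: α=5, u≡7; β=4, v≡6 (mod 17); (7|17)=-1, (6|17)=-1; sign (−1)^0·-1^4·-1^5 = -1.
(a,b)_3: α=-4, u≡1; β=-2, v≡2 (mod 3); (1|3)=+1, (2|3)=-1; sign (−1)^0·+1^-2·-1^-4 = +1.
|Ram(-7159295, 143)| = 4, even; anisotropic at {5, 13, 17, 19}.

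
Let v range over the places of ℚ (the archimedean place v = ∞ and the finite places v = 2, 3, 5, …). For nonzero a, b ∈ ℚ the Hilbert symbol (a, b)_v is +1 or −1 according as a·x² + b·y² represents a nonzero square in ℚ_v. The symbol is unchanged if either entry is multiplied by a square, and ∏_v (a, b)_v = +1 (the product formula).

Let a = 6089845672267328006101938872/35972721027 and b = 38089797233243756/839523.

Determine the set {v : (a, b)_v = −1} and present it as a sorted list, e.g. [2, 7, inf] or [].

Mod squares: a ≡ 14586, b ≡ 33. Check v ∈ {∞, 2, 3, 7, 11, 13, 17, 19, 23}.
v=7: a=7^6·(≡5), b=7^4·(≡3) mod 7; (5|7)=-1, (3|7)=-1; (−1)^{6·4·3}·(-1)^4·(-1)^6 = +1.
v=23: a=23^-6·(≡1), b=23^-4·(≡19) mod 23; (1|23)=+1, (19|23)=-1; (−1)^{-6·-4·11}·(+1)^-4·(-1)^-6 = +1.
v=11: a=11^5·(≡2), b=11^3·(≡1) mod 11; (2|11)=-1, (1|11)=+1; (−1)^{5·3·5}·(-1)^3·(+1)^5 = +1.
v=17: a=17^3·(≡13), b=17^2·(≡4) mod 17; (13|17)=+1, (4|17)=+1; (−1)^{3·2·8}·(+1)^2·(+1)^3 = +1.
v=13: a=13^7·(≡4), b=13^4·(≡2) mod 13; (4|13)=+1, (2|13)=-1; (−1)^{7·4·6}·(+1)^4·(-1)^7 = -1.
v=19: a=19^4·(≡12), b=19^2·(≡18) mod 19; (12|19)=-1, (18|19)=-1; (−1)^{4·2·9}·(-1)^2·(-1)^4 = +1.
v=3: a=3^-5·(≡2), b=3^-1·(≡2) mod 3; (2|3)=-1, (2|3)=-1; (−1)^{-5·-1·1}·(-1)^-1·(-1)^-5 = -1.
v=2: v_2(a)=3, v_2(b)=2; units ≡ 5, 1 (mod 8); ε·ε+αω+βω = 0·0+3·0+2·1 ≡ 0  ⇒  (a,b)_2 = +1.
v=∞: 14586 > 0 and 33 > 0  ⇒  (a,b)_∞ = +1.
(14586, 33 / ℚ) ramifies at {3, 13}: a division algebra.

[3, 13]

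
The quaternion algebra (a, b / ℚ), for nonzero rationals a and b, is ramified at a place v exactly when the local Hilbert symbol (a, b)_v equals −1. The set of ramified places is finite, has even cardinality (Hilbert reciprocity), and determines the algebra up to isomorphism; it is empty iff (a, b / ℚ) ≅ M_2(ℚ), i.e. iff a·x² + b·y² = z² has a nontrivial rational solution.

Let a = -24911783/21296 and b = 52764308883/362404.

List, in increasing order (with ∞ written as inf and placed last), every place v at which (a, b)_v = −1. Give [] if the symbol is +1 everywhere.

[2, 11, 23, 29]

Mod squares: a ≡ -1621477, b ≡ 4147. Check v ∈ {∞, 2, 3, 7, 11, 13, 17, 23, 29, 41, 43}.
v=43: a=43^0·(≡36), b=43^-2·(≡39) mod 43; (36|43)=+1, (39|43)=-1; (−1)^{0·-2·21}·(+1)^-2·(-1)^0 = +1.
v=11: a=11^-3·(≡1), b=11^1·(≡3) mod 11; (1|11)=+1, (3|11)=+1; (−1)^{-3·1·5}·(+1)^1·(+1)^-3 = -1.
v=23: a=23^1·(≡14), b=23^0·(≡19) mod 23; (14|23)=-1, (19|23)=-1; (−1)^{1·0·11}·(-1)^0·(-1)^1 = -1.
v=2: v_2(a)=-4, v_2(b)=-2; units ≡ 3, 3 (mod 8); ε·ε+αω+βω = 1·1+-4·1+-2·1 ≡ 1  ⇒  (a,b)_2 = -1.
v=13: a=13^3·(≡5), b=13^1·(≡2) mod 13; (5|13)=-1, (2|13)=-1; (−1)^{3·1·6}·(-1)^1·(-1)^3 = +1.
v=41: a=41^0·(≡23), b=41^2·(≡30) mod 41; (23|41)=+1, (30|41)=-1; (−1)^{0·2·20}·(+1)^2·(-1)^0 = +1.
v=17: a=17^1·(≡10), b=17^0·(≡13) mod 17; (10|17)=-1, (13|17)=+1; (−1)^{1·0·8}·(-1)^0·(+1)^1 = +1.
v=29: a=29^1·(≡4), b=29^3·(≡27) mod 29; (4|29)=+1, (27|29)=-1; (−1)^{1·3·14}·(+1)^3·(-1)^1 = -1.
v=∞: -1621477 < 0 and 4147 > 0  ⇒  (a,b)_∞ = +1.
v=7: a=7^0·(≡3), b=7^-2·(≡5) mod 7; (3|7)=-1, (5|7)=-1; (−1)^{0·-2·3}·(-1)^-2·(-1)^0 = +1.
v=3: a=3^0·(≡2), b=3^2·(≡1) mod 3; (2|3)=-1, (1|3)=+1; (−1)^{0·2·1}·(-1)^2·(+1)^0 = +1.
Ram(-1621477, 4147) = {2, 11, 23, 29}; no ℚ_2-point on the conic.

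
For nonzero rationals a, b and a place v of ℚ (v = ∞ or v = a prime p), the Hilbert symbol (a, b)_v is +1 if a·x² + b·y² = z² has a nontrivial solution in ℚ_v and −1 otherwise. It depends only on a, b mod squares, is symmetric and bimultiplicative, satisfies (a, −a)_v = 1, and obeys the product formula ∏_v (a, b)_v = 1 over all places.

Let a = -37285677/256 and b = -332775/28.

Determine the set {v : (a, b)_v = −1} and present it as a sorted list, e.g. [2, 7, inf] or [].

[2, 3, 7, 13, 29, inf]

(a, b) ≡ (-460317, -10353) mod (ℚ^×)²; places V = {2, 3, 5, 7, 11, 13, 17, 29, 37, ∞}.
(a,b)_13: α=1, u≡1; β=0, v≡6 (mod 13); (1|13)=+1, (6|13)=-1; sign (−1)^0·+1^0·-1^1 = -1.
(a,b)_5: α=0, u≡3; β=2, v≡3 (mod 5); (3|5)=-1, (3|5)=-1; sign (−1)^0·-1^2·-1^0 = +1.
(a,b)_17: α=0, u≡15; β=1, v≡7 (mod 17); (15|17)=+1, (7|17)=-1; sign (−1)^0·+1^1·-1^0 = +1.
(a,b)_2: α=-8, β=-2; u≡3, v≡7 (mod 8); ε(u)ε(v)=1·1, αω(v)=-8·0, βω(u)=-2·1; sum ≡ 1  ⇒  -1.
(a,b)_29: α=1, u≡17; β=1, v≡20 (mod 29); (17|29)=-1, (20|29)=+1; sign (−1)^0·-1^1·+1^1 = -1.
(a,b)_∞: sgn(-460317)=−, sgn(-10353)=−, so -1.
(a,b)_11: α=1, u≡7; β=0, v≡5 (mod 11); (7|11)=-1, (5|11)=+1; sign (−1)^0·-1^0·+1^1 = +1.
(a,b)_7: α=0, u≡3; β=-1, v≡3 (mod 7); (3|7)=-1, (3|7)=-1; sign (−1)^0·-1^-1·-1^0 = -1.
(a,b)_3: α=5, u≡2; β=3, v≡2 (mod 3); (2|3)=-1, (2|3)=-1; sign (−1)^1·-1^3·-1^5 = -1.
(a,b)_37: α=1, u≡21; β=0, v≡12 (mod 37); (21|37)=+1, (12|37)=+1; sign (−1)^0·+1^0·+1^1 = +1.
(-460317, -10353 / ℚ) ramifies at {2, 3, 7, 13, 29, ∞}: a division algebra.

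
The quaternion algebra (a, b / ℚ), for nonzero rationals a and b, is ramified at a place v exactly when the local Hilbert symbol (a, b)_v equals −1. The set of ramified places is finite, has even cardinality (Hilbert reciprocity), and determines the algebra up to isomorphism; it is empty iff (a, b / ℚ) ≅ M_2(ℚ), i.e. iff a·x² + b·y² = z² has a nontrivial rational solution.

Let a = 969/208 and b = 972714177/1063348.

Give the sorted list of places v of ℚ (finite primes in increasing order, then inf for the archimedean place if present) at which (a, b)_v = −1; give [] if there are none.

(a, b) ≡ (12597, 741) mod (ℚ^×)²; places V = {2, 3, 11, 13, 17, 19, ∞}.
(a,b)_∞: sgn(12597)=+, sgn(741)=+, so +1.
(a,b)_13: α=-1, u≡11; β=-3, v≡2 (mod 13); (11|13)=-1, (2|13)=-1; sign (−1)^0·-1^-3·-1^-1 = +1.
(a,b)_11: α=0, u≡10; β=-2, v≡5 (mod 11); (10|11)=-1, (5|11)=+1; sign (−1)^0·-1^-2·+1^0 = +1.
(a,b)_3: α=1, u≡2; β=11, v≡1 (mod 3); (2|3)=-1, (1|3)=+1; sign (−1)^1·-1^11·+1^1 = +1.
(a,b)_2: α=-4, β=-2; u≡5, v≡5 (mod 8); ε(u)ε(v)=0·0, αω(v)=-4·1, βω(u)=-2·1; sum ≡ 0  ⇒  +1.
(a,b)_17: α=1, u≡10; β=2, v≡10 (mod 17); (10|17)=-1, (10|17)=-1; sign (−1)^0·-1^2·-1^1 = -1.
(a,b)_19: α=1, u≡6; β=1, v≡6 (mod 19); (6|19)=+1, (6|19)=+1; sign (−1)^1·+1^1·+1^1 = -1.
(12597, 741 / ℚ) ramifies at {17, 19}: a division algebra.

[17, 19]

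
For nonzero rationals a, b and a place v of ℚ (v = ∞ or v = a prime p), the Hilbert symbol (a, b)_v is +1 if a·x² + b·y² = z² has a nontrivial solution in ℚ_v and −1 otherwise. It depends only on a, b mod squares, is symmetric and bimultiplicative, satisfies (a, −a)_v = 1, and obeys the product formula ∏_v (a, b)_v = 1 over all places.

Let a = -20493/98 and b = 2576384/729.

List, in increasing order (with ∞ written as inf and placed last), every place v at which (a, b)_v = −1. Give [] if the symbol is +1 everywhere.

[2, 11]

(a, b) ≡ (-506, 629) mod (ℚ^×)²; places V = {2, 3, 7, 11, 17, 23, 37, ∞}.
(a,b)_2: α=-1, β=12; u≡3, v≡5 (mod 8); ε(u)ε(v)=1·0, αω(v)=-1·1, βω(u)=12·1; sum ≡ 1  ⇒  -1.
(a,b)_∞: sgn(-506)=−, sgn(629)=+, so +1.
(a,b)_3: α=4, u≡1; β=-6, v≡2 (mod 3); (1|3)=+1, (2|3)=-1; sign (−1)^0·+1^-6·-1^4 = +1.
(a,b)_23: α=1, u≡1; β=0, v≡1 (mod 23); (1|23)=+1, (1|23)=+1; sign (−1)^0·+1^0·+1^1 = +1.
(a,b)_11: α=1, u≡4; β=0, v≡10 (mod 11); (4|11)=+1, (10|11)=-1; sign (−1)^0·+1^0·-1^1 = -1.
(a,b)_17: α=0, u≡2; β=1, v≡10 (mod 17); (2|17)=+1, (10|17)=-1; sign (−1)^0·+1^1·-1^0 = +1.
(a,b)_7: α=-2, u≡5; β=0, v≡6 (mod 7); (5|7)=-1, (6|7)=-1; sign (−1)^0·-1^0·-1^-2 = +1.
(a,b)_37: α=0, u≡11; β=1, v≡17 (mod 37); (11|37)=+1, (17|37)=-1; sign (−1)^0·+1^1·-1^0 = +1.
Ram(-506, 629) = {2, 11}; no ℚ_2-point on the conic.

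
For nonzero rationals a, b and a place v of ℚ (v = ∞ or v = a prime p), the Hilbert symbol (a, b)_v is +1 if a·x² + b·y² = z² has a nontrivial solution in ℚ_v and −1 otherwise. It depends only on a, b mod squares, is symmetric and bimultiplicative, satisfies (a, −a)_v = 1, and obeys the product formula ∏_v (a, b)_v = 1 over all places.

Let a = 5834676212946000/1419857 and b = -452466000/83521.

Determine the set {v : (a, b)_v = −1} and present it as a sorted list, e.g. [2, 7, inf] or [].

(a, b) ≡ (4845, -285) mod (ℚ^×)²; places V = {2, 3, 5, 7, 17, 19, ∞}.
(a,b)_7: α=4, u≡2; β=2, v≡2 (mod 7); (2|7)=+1, (2|7)=+1; sign (−1)^0·+1^2·+1^4 = +1.
(a,b)_17: α=-5, u≡16; β=-4, v≡16 (mod 17); (16|17)=+1, (16|17)=+1; sign (−1)^0·+1^-4·+1^-5 = +1.
(a,b)_5: α=3, u≡4; β=3, v≡2 (mod 5); (4|5)=+1, (2|5)=-1; sign (−1)^0·+1^3·-1^3 = -1.
(a,b)_19: α=3, u≡14; β=1, v≡9 (mod 19); (14|19)=-1, (9|19)=+1; sign (−1)^1·-1^1·+1^3 = +1.
(a,b)_3: α=11, u≡1; β=5, v≡1 (mod 3); (1|3)=+1, (1|3)=+1; sign (−1)^1·+1^5·+1^11 = -1.
(a,b)_2: α=4, β=4; u≡5, v≡3 (mod 8); ε(u)ε(v)=0·1, αω(v)=4·1, βω(u)=4·1; sum ≡ 0  ⇒  +1.
(a,b)_∞: sgn(4845)=+, sgn(-285)=−, so +1.
(4845, -285 / ℚ) ramifies at {3, 5}: a division algebra.

[3, 5]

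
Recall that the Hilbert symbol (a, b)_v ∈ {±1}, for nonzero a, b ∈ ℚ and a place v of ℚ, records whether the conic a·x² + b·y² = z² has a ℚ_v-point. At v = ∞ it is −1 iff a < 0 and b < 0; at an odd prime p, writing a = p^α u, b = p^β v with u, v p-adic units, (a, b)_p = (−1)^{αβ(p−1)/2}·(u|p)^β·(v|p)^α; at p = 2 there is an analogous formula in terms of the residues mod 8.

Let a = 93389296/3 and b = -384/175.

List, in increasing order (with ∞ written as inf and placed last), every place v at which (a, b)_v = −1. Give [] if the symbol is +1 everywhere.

[2, 3, 7, 11]

(a, b) ≡ (7293, -42) mod (ℚ^×)²; places V = {2, 3, 5, 7, 11, 13, 17, ∞}.
(a,b)_17: α=1, u≡2; β=0, v≡15 (mod 17); (2|17)=+1, (15|17)=+1; sign (−1)^0·+1^0·+1^1 = +1.
(a,b)_11: α=1, u≡5; β=0, v≡10 (mod 11); (5|11)=+1, (10|11)=-1; sign (−1)^0·+1^0·-1^1 = -1.
(a,b)_7: α=4, u≡6; β=-1, v≡2 (mod 7); (6|7)=-1, (2|7)=+1; sign (−1)^0·-1^-1·+1^4 = -1.
(a,b)_5: α=0, u≡2; β=-2, v≡3 (mod 5); (2|5)=-1, (3|5)=-1; sign (−1)^0·-1^-2·-1^0 = +1.
(a,b)_∞: sgn(7293)=+, sgn(-42)=−, so +1.
(a,b)_3: α=-1, u≡1; β=1, v≡1 (mod 3); (1|3)=+1, (1|3)=+1; sign (−1)^1·+1^1·+1^-1 = -1.
(a,b)_13: α=1, u≡6; β=0, v≡1 (mod 13); (6|13)=-1, (1|13)=+1; sign (−1)^0·-1^0·+1^1 = +1.
(a,b)_2: α=4, β=7; u≡5, v≡3 (mod 8); ε(u)ε(v)=0·1, αω(v)=4·1, βω(u)=7·1; sum ≡ 1  ⇒  -1.
(7293, -42 / ℚ) ramifies at {2, 3, 7, 11}: a division algebra.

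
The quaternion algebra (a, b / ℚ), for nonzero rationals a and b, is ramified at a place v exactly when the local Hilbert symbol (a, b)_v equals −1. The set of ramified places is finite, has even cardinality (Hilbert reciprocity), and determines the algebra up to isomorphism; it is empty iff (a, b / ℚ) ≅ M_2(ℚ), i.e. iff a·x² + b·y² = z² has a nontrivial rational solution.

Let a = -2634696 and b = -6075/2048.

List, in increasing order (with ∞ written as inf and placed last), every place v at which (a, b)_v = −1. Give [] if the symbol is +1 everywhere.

(a, b) ≡ (-73186, -6) mod (ℚ^×)²; places V = {2, 3, 5, 23, 37, 43, ∞}.
(a,b)_2: α=3, β=-11; u≡7, v≡5 (mod 8); ε(u)ε(v)=1·0, αω(v)=3·1, βω(u)=-11·0; sum ≡ 1  ⇒  -1.
(a,b)_5: α=0, u≡4; β=2, v≡4 (mod 5); (4|5)=+1, (4|5)=+1; sign (−1)^0·+1^2·+1^0 = +1.
(a,b)_∞: sgn(-73186)=−, sgn(-6)=−, so -1.
(a,b)_43: α=1, u≡3; β=0, v≡33 (mod 43); (3|43)=-1, (33|43)=-1; sign (−1)^0·-1^0·-1^1 = -1.
(a,b)_3: α=2, u≡2; β=5, v≡1 (mod 3); (2|3)=-1, (1|3)=+1; sign (−1)^0·-1^5·+1^2 = -1.
(a,b)_23: α=1, u≡11; β=0, v≡20 (mod 23); (11|23)=-1, (20|23)=-1; sign (−1)^0·-1^0·-1^1 = -1.
(a,b)_37: α=1, u≡17; β=0, v≡8 (mod 37); (17|37)=-1, (8|37)=-1; sign (−1)^0·-1^0·-1^1 = -1.
(-73186, -6 / ℚ) ramifies at {2, 3, 23, 37, 43, ∞}: a division algebra.

[2, 3, 23, 37, 43, inf]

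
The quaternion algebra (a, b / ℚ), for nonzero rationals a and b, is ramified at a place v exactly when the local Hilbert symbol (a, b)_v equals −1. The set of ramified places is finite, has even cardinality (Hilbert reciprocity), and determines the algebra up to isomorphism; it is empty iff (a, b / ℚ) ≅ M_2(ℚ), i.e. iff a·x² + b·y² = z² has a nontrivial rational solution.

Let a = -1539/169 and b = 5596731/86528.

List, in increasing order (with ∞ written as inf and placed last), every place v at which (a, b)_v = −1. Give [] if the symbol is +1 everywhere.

[2, 37]

(a, b) ≡ (-19, 518) mod (ℚ^×)²; places V = {2, 3, 7, 13, 19, 37, ∞}.
(a,b)_3: α=4, u≡2; β=2, v≡2 (mod 3); (2|3)=-1, (2|3)=-1; sign (−1)^0·-1^2·-1^4 = +1.
(a,b)_13: α=-2, u≡8; β=-2, v≡2 (mod 13); (8|13)=-1, (2|13)=-1; sign (−1)^0·-1^-2·-1^-2 = +1.
(a,b)_∞: sgn(-19)=−, sgn(518)=+, so +1.
(a,b)_37: α=0, u≡6; β=1, v≡2 (mod 37); (6|37)=-1, (2|37)=-1; sign (−1)^0·-1^1·-1^0 = -1.
(a,b)_7: α=0, u≡1; β=5, v≡4 (mod 7); (1|7)=+1, (4|7)=+1; sign (−1)^0·+1^5·+1^0 = +1.
(a,b)_2: α=0, β=-9; u≡5, v≡3 (mod 8); ε(u)ε(v)=0·1, αω(v)=0·1, βω(u)=-9·1; sum ≡ 1  ⇒  -1.
(a,b)_19: α=1, u≡12; β=0, v≡17 (mod 19); (12|19)=-1, (17|19)=+1; sign (−1)^0·-1^0·+1^1 = +1.
|Ram(-19, 518)| = 2, even; anisotropic at {2, 37}.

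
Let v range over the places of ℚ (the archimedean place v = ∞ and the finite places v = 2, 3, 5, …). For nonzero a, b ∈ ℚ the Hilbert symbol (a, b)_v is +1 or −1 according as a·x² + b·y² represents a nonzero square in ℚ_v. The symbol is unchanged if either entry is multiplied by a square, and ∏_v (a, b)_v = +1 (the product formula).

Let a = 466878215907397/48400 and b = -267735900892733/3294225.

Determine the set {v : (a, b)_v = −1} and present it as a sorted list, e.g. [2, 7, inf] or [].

Mod squares: a ≡ 62323813, b ≡ -18968117. Check v ∈ {∞, 2, 3, 5, 7, 11, 13, 17, 23, 29, 41, 43, 53}.
v=3: a=3^0·(≡1), b=3^-2·(≡1) mod 3; (1|3)=+1, (1|3)=+1; (−1)^{0·-2·1}·(+1)^-2·(+1)^0 = +1.
v=5: a=5^-2·(≡2), b=5^-2·(≡3) mod 5; (2|5)=-1, (3|5)=-1; (−1)^{-2·-2·2}·(-1)^-2·(-1)^-2 = +1.
v=29: a=29^1·(≡1), b=29^1·(≡23) mod 29; (1|29)=+1, (23|29)=+1; (−1)^{1·1·14}·(+1)^1·(+1)^1 = +1.
v=2: v_2(a)=-4, v_2(b)=0; units ≡ 5, 3 (mod 8); ε·ε+αω+βω = 0·1+-4·1+0·1 ≡ 0  ⇒  (a,b)_2 = +1.
v=7: a=7^2·(≡3), b=7^1·(≡4) mod 7; (3|7)=-1, (4|7)=+1; (−1)^{2·1·3}·(-1)^1·(+1)^2 = -1.
v=23: a=23^3·(≡18), b=23^0·(≡4) mod 23; (18|23)=+1, (4|23)=+1; (−1)^{3·0·11}·(+1)^0·(+1)^3 = +1.
v=∞: 62323813 > 0 and -18968117 < 0  ⇒  (a,b)_∞ = +1.
v=41: a=41^1·(≡8), b=41^1·(≡12) mod 41; (8|41)=+1, (12|41)=-1; (−1)^{1·1·20}·(+1)^1·(-1)^1 = -1.
v=11: a=11^-2·(≡2), b=11^-4·(≡7) mod 11; (2|11)=-1, (7|11)=-1; (−1)^{-2·-4·5}·(-1)^-4·(-1)^-2 = +1.
v=17: a=17^2·(≡7), b=17^4·(≡7) mod 17; (7|17)=-1, (7|17)=-1; (−1)^{2·4·8}·(-1)^4·(-1)^2 = +1.
v=53: a=53^1·(≡15), b=53^1·(≡19) mod 53; (15|53)=+1, (19|53)=-1; (−1)^{1·1·26}·(+1)^1·(-1)^1 = -1.
v=43: a=43^1·(≡39), b=43^1·(≡33) mod 43; (39|43)=-1, (33|43)=-1; (−1)^{1·1·21}·(-1)^1·(-1)^1 = -1.
v=13: a=13^0·(≡8), b=13^2·(≡4) mod 13; (8|13)=-1, (4|13)=+1; (−1)^{0·2·6}·(-1)^2·(+1)^0 = +1.
|Ram(62323813, -18968117)| = 4, even; anisotropic at {7, 41, 43, 53}.

[7, 41, 43, 53]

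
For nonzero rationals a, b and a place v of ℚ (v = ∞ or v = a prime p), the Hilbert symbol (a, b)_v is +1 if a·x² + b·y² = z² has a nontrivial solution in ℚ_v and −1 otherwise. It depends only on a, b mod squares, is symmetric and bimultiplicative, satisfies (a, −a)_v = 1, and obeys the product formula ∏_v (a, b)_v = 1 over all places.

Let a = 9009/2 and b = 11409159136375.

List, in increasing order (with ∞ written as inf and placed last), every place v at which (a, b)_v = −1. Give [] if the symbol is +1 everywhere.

(a, b) ≡ (2002, 55) mod (ℚ^×)²; places V = {2, 3, 5, 7, 11, 13, ∞}.
(a,b)_5: α=0, u≡2; β=3, v≡1 (mod 5); (2|5)=-1, (1|5)=+1; sign (−1)^0·-1^3·+1^0 = -1.
(a,b)_∞: sgn(2002)=+, sgn(55)=+, so +1.
(a,b)_13: α=1, u≡2; β=4, v≡9 (mod 13); (2|13)=-1, (9|13)=+1; sign (−1)^0·-1^4·+1^1 = +1.
(a,b)_11: α=1, u≡8; β=3, v≡5 (mod 11); (8|11)=-1, (5|11)=+1; sign (−1)^1·-1^3·+1^1 = +1.
(a,b)_7: α=1, u≡3; β=4, v≡6 (mod 7); (3|7)=-1, (6|7)=-1; sign (−1)^0·-1^4·-1^1 = -1.
(a,b)_3: α=2, u≡1; β=0, v≡1 (mod 3); (1|3)=+1, (1|3)=+1; sign (−1)^0·+1^0·+1^2 = +1.
(a,b)_2: α=-1, β=0; u≡1, v≡7 (mod 8); ε(u)ε(v)=0·1, αω(v)=-1·0, βω(u)=0·0; sum ≡ 0  ⇒  +1.
Ram(2002, 55) = {5, 7}; no ℚ_5-point on the conic.

[5, 7]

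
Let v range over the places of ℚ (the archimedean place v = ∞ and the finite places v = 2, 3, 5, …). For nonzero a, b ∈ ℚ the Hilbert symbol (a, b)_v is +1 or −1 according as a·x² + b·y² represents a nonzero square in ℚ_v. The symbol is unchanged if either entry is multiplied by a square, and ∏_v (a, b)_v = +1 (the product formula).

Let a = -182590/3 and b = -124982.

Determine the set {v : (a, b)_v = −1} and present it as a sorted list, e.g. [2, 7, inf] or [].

[5, 11, 13, 19, 23, inf]

(a, b) ≡ (-570, -124982) mod (ℚ^×)²; places V = {2, 3, 5, 11, 13, 19, 23, 31, ∞}.
(a,b)_19: α=1, u≡14; β=1, v≡15 (mod 19); (14|19)=-1, (15|19)=-1; sign (−1)^1·-1^1·-1^1 = -1.
(a,b)_23: α=0, u≡10; β=1, v≡17 (mod 23); (10|23)=-1, (17|23)=-1; sign (−1)^0·-1^1·-1^0 = -1.
(a,b)_11: α=0, u≡7; β=1, v≡1 (mod 11); (7|11)=-1, (1|11)=+1; sign (−1)^0·-1^1·+1^0 = -1.
(a,b)_31: α=2, u≡9; β=0, v≡10 (mod 31); (9|31)=+1, (10|31)=+1; sign (−1)^0·+1^0·+1^2 = +1.
(a,b)_3: α=-1, u≡2; β=0, v≡1 (mod 3); (2|3)=-1, (1|3)=+1; sign (−1)^0·-1^0·+1^-1 = +1.
(a,b)_2: α=1, β=1; u≡3, v≡5 (mod 8); ε(u)ε(v)=1·0, αω(v)=1·1, βω(u)=1·1; sum ≡ 0  ⇒  +1.
(a,b)_∞: sgn(-570)=−, sgn(-124982)=−, so -1.
(a,b)_5: α=1, u≡4; β=0, v≡3 (mod 5); (4|5)=+1, (3|5)=-1; sign (−1)^0·+1^0·-1^1 = -1.
(a,b)_13: α=0, u≡7; β=1, v≡6 (mod 13); (7|13)=-1, (6|13)=-1; sign (−1)^0·-1^1·-1^0 = -1.
Ram(-570, -124982) = {5, 11, 13, 19, 23, ∞}; no ℚ_5-point on the conic.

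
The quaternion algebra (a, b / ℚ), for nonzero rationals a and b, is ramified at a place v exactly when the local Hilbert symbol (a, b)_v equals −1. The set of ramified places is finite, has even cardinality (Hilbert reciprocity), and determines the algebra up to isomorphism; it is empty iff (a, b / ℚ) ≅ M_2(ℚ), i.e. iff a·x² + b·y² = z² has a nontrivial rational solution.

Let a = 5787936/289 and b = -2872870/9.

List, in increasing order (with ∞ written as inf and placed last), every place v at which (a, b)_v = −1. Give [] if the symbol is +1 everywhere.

[2, 13, 29, 41]

(a, b) ≡ (4466, -58630) mod (ℚ^×)²; places V = {2, 3, 5, 7, 11, 13, 17, 29, 41, ∞}.
(a,b)_5: α=0, u≡4; β=1, v≡4 (mod 5); (4|5)=+1, (4|5)=+1; sign (−1)^0·+1^1·+1^0 = +1.
(a,b)_3: α=4, u≡2; β=-2, v≡2 (mod 3); (2|3)=-1, (2|3)=-1; sign (−1)^0·-1^-2·-1^4 = +1.
(a,b)_29: α=1, u≡23; β=0, v≡21 (mod 29); (23|29)=+1, (21|29)=-1; sign (−1)^0·+1^0·-1^1 = -1.
(a,b)_2: α=5, β=1; u≡1, v≡5 (mod 8); ε(u)ε(v)=0·0, αω(v)=5·1, βω(u)=1·0; sum ≡ 1  ⇒  -1.
(a,b)_17: α=-2, u≡14; β=0, v≡5 (mod 17); (14|17)=-1, (5|17)=-1; sign (−1)^0·-1^0·-1^-2 = +1.
(a,b)_13: α=0, u≡8; β=1, v≡4 (mod 13); (8|13)=-1, (4|13)=+1; sign (−1)^0·-1^1·+1^0 = -1.
(a,b)_11: α=1, u≡8; β=1, v≡4 (mod 11); (8|11)=-1, (4|11)=+1; sign (−1)^1·-1^1·+1^1 = +1.
(a,b)_41: α=0, u≡24; β=1, v≡9 (mod 41); (24|41)=-1, (9|41)=+1; sign (−1)^0·-1^1·+1^0 = -1.
(a,b)_7: α=1, u≡4; β=2, v≡1 (mod 7); (4|7)=+1, (1|7)=+1; sign (−1)^0·+1^2·+1^1 = +1.
(a,b)_∞: sgn(4466)=+, sgn(-58630)=−, so +1.
(4466, -58630 / ℚ) ramifies at {2, 13, 29, 41}: a division algebra.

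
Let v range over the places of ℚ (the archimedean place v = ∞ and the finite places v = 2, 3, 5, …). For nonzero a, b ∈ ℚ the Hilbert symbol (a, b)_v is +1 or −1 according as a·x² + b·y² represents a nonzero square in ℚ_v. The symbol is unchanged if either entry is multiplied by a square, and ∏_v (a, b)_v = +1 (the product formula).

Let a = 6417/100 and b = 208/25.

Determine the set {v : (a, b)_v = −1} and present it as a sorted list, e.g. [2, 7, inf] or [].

[13, 31]

Mod squares: a ≡ 713, b ≡ 13. Check v ∈ {∞, 2, 3, 5, 13, 23, 31}.
v=5: a=5^-2·(≡3), b=5^-2·(≡3) mod 5; (3|5)=-1, (3|5)=-1; (−1)^{-2·-2·2}·(-1)^-2·(-1)^-2 = +1.
v=23: a=23^1·(≡9), b=23^0·(≡12) mod 23; (9|23)=+1, (12|23)=+1; (−1)^{1·0·11}·(+1)^0·(+1)^1 = +1.
v=3: a=3^2·(≡2), b=3^0·(≡1) mod 3; (2|3)=-1, (1|3)=+1; (−1)^{2·0·1}·(-1)^0·(+1)^2 = +1.
v=2: v_2(a)=-2, v_2(b)=4; units ≡ 1, 5 (mod 8); ε·ε+αω+βω = 0·0+-2·1+4·0 ≡ 0  ⇒  (a,b)_2 = +1.
v=31: a=31^1·(≡3), b=31^0·(≡17) mod 31; (3|31)=-1, (17|31)=-1; (−1)^{1·0·15}·(-1)^0·(-1)^1 = -1.
v=13: a=13^0·(≡11), b=13^1·(≡10) mod 13; (11|13)=-1, (10|13)=+1; (−1)^{0·1·6}·(-1)^1·(+1)^0 = -1.
v=∞: 713 > 0 and 13 > 0  ⇒  (a,b)_∞ = +1.
|Ram(713, 13)| = 2, even; anisotropic at {13, 31}.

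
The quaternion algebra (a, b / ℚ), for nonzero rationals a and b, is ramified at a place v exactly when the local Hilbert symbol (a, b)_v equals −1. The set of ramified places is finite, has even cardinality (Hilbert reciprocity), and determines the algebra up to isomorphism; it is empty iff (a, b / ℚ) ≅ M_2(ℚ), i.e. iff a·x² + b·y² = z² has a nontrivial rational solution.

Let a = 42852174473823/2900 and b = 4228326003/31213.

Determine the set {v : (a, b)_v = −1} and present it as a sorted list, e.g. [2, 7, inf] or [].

[2, 3, 13, 17, 29, 31]

Mod squares: a ≡ 374187, b ≡ 472719. Check v ∈ {∞, 2, 3, 5, 7, 11, 13, 17, 23, 29, 31}.
v=29: a=29^-1·(≡19), b=29^0·(≡3) mod 29; (19|29)=-1, (3|29)=-1; (−1)^{-1·0·14}·(-1)^0·(-1)^-1 = -1.
v=31: a=31^2·(≡15), b=31^3·(≡4) mod 31; (15|31)=-1, (4|31)=+1; (−1)^{2·3·15}·(-1)^3·(+1)^2 = -1.
v=17: a=17^1·(≡13), b=17^1·(≡14) mod 17; (13|17)=+1, (14|17)=-1; (−1)^{1·1·8}·(+1)^1·(-1)^1 = -1.
v=13: a=13^4·(≡11), b=13^-1·(≡2) mod 13; (11|13)=-1, (2|13)=-1; (−1)^{4·-1·6}·(-1)^-1·(-1)^4 = -1.
v=∞: 374187 > 0 and 472719 > 0  ⇒  (a,b)_∞ = +1.
v=11: a=11^3·(≡9), b=11^2·(≡9) mod 11; (9|11)=+1, (9|11)=+1; (−1)^{3·2·5}·(+1)^2·(+1)^3 = +1.
v=5: a=5^-2·(≡3), b=5^0·(≡1) mod 5; (3|5)=-1, (1|5)=+1; (−1)^{-2·0·2}·(-1)^0·(+1)^-2 = +1.
v=2: v_2(a)=-2, v_2(b)=0; units ≡ 3, 7 (mod 8); ε·ε+αω+βω = 1·1+-2·0+0·1 ≡ 1  ⇒  (a,b)_2 = -1.
v=23: a=23^1·(≡8), b=23^1·(≡21) mod 23; (8|23)=+1, (21|23)=-1; (−1)^{1·1·11}·(+1)^1·(-1)^1 = +1.
v=7: a=7^0·(≡4), b=7^-4·(≡1) mod 7; (4|7)=+1, (1|7)=+1; (−1)^{0·-4·3}·(+1)^-4·(+1)^0 = +1.
v=3: a=3^1·(≡1), b=3^1·(≡1) mod 3; (1|3)=+1, (1|3)=+1; (−1)^{1·1·1}·(+1)^1·(+1)^1 = -1.
|Ram(374187, 472719)| = 6, even; anisotropic at {2, 3, 13, 17, 29, 31}.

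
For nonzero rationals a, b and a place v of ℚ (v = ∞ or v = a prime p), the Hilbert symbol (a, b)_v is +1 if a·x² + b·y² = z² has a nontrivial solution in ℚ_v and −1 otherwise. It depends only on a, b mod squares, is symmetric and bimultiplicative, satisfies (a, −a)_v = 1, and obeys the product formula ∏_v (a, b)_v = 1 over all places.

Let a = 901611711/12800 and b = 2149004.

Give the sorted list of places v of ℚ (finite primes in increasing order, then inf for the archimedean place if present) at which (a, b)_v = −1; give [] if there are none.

Mod squares: a ≡ 4862, b ≡ 11. Check v ∈ {∞, 2, 3, 5, 7, 11, 13, 17, 29}.
v=7: a=7^2·(≡1), b=7^0·(≡4) mod 7; (1|7)=+1, (4|7)=+1; (−1)^{2·0·3}·(+1)^0·(+1)^2 = +1.
v=13: a=13^1·(≡9), b=13^2·(≡2) mod 13; (9|13)=+1, (2|13)=-1; (−1)^{1·2·6}·(+1)^2·(-1)^1 = -1.
v=11: a=11^1·(≡7), b=11^1·(≡4) mod 11; (7|11)=-1, (4|11)=+1; (−1)^{1·1·5}·(-1)^1·(+1)^1 = +1.
v=2: v_2(a)=-9, v_2(b)=2; units ≡ 7, 3 (mod 8); ε·ε+αω+βω = 1·1+-9·1+2·0 ≡ 0  ⇒  (a,b)_2 = +1.
v=29: a=29^2·(≡21), b=29^0·(≡17) mod 29; (21|29)=-1, (17|29)=-1; (−1)^{2·0·14}·(-1)^0·(-1)^2 = +1.
v=5: a=5^-2·(≡3), b=5^0·(≡4) mod 5; (3|5)=-1, (4|5)=+1; (−1)^{-2·0·2}·(-1)^0·(+1)^-2 = +1.
v=17: a=17^1·(≡5), b=17^2·(≡7) mod 17; (5|17)=-1, (7|17)=-1; (−1)^{1·2·8}·(-1)^2·(-1)^1 = -1.
v=3: a=3^2·(≡2), b=3^0·(≡2) mod 3; (2|3)=-1, (2|3)=-1; (−1)^{2·0·1}·(-1)^0·(-1)^2 = +1.
v=∞: 4862 > 0 and 11 > 0  ⇒  (a,b)_∞ = +1.
Ram(4862, 11) = {13, 17}; no ℚ_13-point on the conic.

[13, 17]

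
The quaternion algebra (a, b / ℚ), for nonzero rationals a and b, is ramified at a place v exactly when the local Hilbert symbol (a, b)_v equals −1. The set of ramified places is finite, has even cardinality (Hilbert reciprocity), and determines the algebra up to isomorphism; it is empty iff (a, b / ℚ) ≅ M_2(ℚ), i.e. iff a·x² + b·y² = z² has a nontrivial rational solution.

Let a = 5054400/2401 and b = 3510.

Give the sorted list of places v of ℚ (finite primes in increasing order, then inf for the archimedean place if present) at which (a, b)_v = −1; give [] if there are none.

[2, 3]

(a, b) ≡ (39, 390) mod (ℚ^×)²; places V = {2, 3, 5, 7, 13, ∞}.
(a,b)_13: α=1, u≡1; β=1, v≡10 (mod 13); (1|13)=+1, (10|13)=+1; sign (−1)^0·+1^1·+1^1 = +1.
(a,b)_2: α=6, β=1; u≡7, v≡3 (mod 8); ε(u)ε(v)=1·1, αω(v)=6·1, βω(u)=1·0; sum ≡ 1  ⇒  -1.
(a,b)_5: α=2, u≡1; β=1, v≡2 (mod 5); (1|5)=+1, (2|5)=-1; sign (−1)^0·+1^1·-1^2 = +1.
(a,b)_3: α=5, u≡1; β=3, v≡1 (mod 3); (1|3)=+1, (1|3)=+1; sign (−1)^1·+1^3·+1^5 = -1.
(a,b)_∞: sgn(39)=+, sgn(390)=+, so +1.
(a,b)_7: α=-4, u≡1; β=0, v≡3 (mod 7); (1|7)=+1, (3|7)=-1; sign (−1)^0·+1^0·-1^-4 = +1.
(39, 390 / ℚ) ramifies at {2, 3}: a division algebra.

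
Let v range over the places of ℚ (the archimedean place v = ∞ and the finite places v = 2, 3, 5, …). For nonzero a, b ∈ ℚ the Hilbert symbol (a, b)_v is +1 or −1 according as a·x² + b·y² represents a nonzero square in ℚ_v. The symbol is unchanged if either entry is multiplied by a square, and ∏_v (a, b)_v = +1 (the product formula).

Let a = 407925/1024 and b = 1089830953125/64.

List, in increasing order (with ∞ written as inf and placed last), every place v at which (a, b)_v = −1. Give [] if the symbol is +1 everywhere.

[17, 37]

Mod squares: a ≡ 37, b ≡ 629. Check v ∈ {∞, 2, 3, 5, 7, 17, 37}.
v=5: a=5^2·(≡3), b=5^6·(≡4) mod 5; (3|5)=-1, (4|5)=+1; (−1)^{2·6·2}·(-1)^6·(+1)^2 = +1.
v=2: v_2(a)=-10, v_2(b)=-6; units ≡ 5, 5 (mod 8); ε·ε+αω+βω = 0·0+-10·1+-6·1 ≡ 0  ⇒  (a,b)_2 = +1.
v=∞: 37 > 0 and 629 > 0  ⇒  (a,b)_∞ = +1.
v=3: a=3^2·(≡1), b=3^4·(≡2) mod 3; (1|3)=+1, (2|3)=-1; (−1)^{2·4·1}·(+1)^4·(-1)^2 = +1.
v=17: a=17^0·(≡11), b=17^1·(≡3) mod 17; (11|17)=-1, (3|17)=-1; (−1)^{0·1·8}·(-1)^1·(-1)^0 = -1.
v=7: a=7^2·(≡1), b=7^0·(≡5) mod 7; (1|7)=+1, (5|7)=-1; (−1)^{2·0·3}·(+1)^0·(-1)^2 = +1.
v=37: a=37^1·(≡34), b=37^3·(≡6) mod 37; (34|37)=+1, (6|37)=-1; (−1)^{1·3·18}·(+1)^3·(-1)^1 = -1.
Ram(37, 629) = {17, 37}; no ℚ_17-point on the conic.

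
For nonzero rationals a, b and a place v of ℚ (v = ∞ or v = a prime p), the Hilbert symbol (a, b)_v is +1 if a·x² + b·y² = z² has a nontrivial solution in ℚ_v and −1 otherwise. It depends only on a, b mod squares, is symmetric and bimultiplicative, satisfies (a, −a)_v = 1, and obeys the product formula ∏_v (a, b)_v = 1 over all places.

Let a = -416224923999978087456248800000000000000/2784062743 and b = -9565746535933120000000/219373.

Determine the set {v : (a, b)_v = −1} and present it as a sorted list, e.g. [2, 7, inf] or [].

[7, 29, 43, inf]

(a, b) ≡ (-263074, -101935) mod (ℚ^×)²; places V = {2, 5, 7, 11, 13, 19, 23, 29, 37, 41, 43, ∞}.
(a,b)_∞: sgn(-263074)=−, sgn(-101935)=−, so -1.
(a,b)_13: α=2, u≡8; β=2, v≡11 (mod 13); (8|13)=-1, (11|13)=-1; sign (−1)^0·-1^2·-1^2 = +1.
(a,b)_19: α=5, u≡9; β=3, v≡2 (mod 19); (9|19)=+1, (2|19)=-1; sign (−1)^1·+1^3·-1^5 = +1.
(a,b)_7: α=-5, u≡1; β=-2, v≡5 (mod 7); (1|7)=+1, (5|7)=-1; sign (−1)^0·+1^-2·-1^-5 = -1.
(a,b)_5: α=14, u≡1; β=7, v≡3 (mod 5); (1|5)=+1, (3|5)=-1; sign (−1)^0·+1^7·-1^14 = +1.
(a,b)_23: α=3, u≡16; β=2, v≡13 (mod 23); (16|23)=+1, (13|23)=+1; sign (−1)^0·+1^2·+1^3 = +1.
(a,b)_43: α=1, u≡4; β=0, v≡3 (mod 43); (4|43)=+1, (3|43)=-1; sign (−1)^0·+1^0·-1^1 = -1.
(a,b)_41: α=4, u≡1; β=2, v≡33 (mod 41); (1|41)=+1, (33|41)=+1; sign (−1)^0·+1^2·+1^4 = +1.
(a,b)_11: α=-2, u≡7; β=-2, v≡8 (mod 11); (7|11)=-1, (8|11)=-1; sign (−1)^0·-1^-2·-1^-2 = +1.
(a,b)_29: α=2, u≡14; β=1, v≡20 (mod 29); (14|29)=-1, (20|29)=+1; sign (−1)^0·-1^1·+1^2 = -1.
(a,b)_37: α=-2, u≡10; β=-1, v≡14 (mod 37); (10|37)=+1, (14|37)=-1; sign (−1)^0·+1^-1·-1^-2 = +1.
(a,b)_2: α=17, β=12; u≡7, v≡1 (mod 8); ε(u)ε(v)=1·0, αω(v)=17·0, βω(u)=12·0; sum ≡ 0  ⇒  +1.
|Ram(-263074, -101935)| = 4, even; anisotropic at {7, 29, 43, ∞}.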